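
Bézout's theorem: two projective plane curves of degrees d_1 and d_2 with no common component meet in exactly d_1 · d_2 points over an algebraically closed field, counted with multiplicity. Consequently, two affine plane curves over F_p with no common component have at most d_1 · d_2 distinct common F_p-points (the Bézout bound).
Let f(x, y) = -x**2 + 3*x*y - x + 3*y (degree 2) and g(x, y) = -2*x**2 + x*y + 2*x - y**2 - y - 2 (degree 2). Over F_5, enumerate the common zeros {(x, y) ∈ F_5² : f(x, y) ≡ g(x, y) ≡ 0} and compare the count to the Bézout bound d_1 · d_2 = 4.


Common zeros: {(4, 4)}; count = 1; Bézout bound = 4.

deg(f) = 2, deg(g) = 2, so Bézout bound = 4.
Scan x ∈ F_5. For each x, list the y ∈ F_5 with f(x, y) ≡ 0 and those with g(x, y) ≡ 0 (mod 5); the common zeros in that column are the intersection.
  x = 0: f ≡ 0 at y ∈ {0}; g ≡ 0 at y ∈ ∅; common: ∅.
  x = 1: f ≡ 0 at y ∈ {2}; g ≡ 0 at y ∈ ∅; common: ∅.
  x = 2: f ≡ 0 at y ∈ {4}; g ≡ 0 at y ∈ ∅; common: ∅.
  x = 3: f ≡ 0 at y ∈ {1}; g ≡ 0 at y ∈ ∅; common: ∅.
  x = 4: f ≡ 0 at y ∈ {0, 1, 2, 3, 4}; g ≡ 0 at y ∈ {4}; common: {4}.
Collecting: common zeros = {(4, 4)}, so the count is 1.
Comparison with the Bézout bound: 1 ≤ 4 = deg(f)·deg(g), as expected for curves with no common component (the affine F_5-count falls short of the bound because intersections may lie at infinity, over extension fields, or carry multiplicity).


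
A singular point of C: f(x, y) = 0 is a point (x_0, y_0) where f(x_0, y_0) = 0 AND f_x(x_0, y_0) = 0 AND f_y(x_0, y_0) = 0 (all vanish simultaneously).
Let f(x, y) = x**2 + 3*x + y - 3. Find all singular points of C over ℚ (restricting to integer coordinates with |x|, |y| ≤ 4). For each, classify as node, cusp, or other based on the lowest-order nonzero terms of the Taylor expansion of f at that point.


No singular points in the scanned grid; C is smooth there.

Compute partial derivatives:
  f_x = 2*x + 3.
  f_y = 1.
f_y = 1 is a nonzero constant, so f_y never vanishes: no point (x, y) can satisfy f = f_x = f_y = 0. In particular no (x, y) ∈ {−4, ..., 4}² is singular; the curve is smooth.


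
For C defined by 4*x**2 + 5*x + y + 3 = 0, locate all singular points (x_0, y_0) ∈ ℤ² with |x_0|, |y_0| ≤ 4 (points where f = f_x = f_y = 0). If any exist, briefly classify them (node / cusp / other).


No singular points in the scanned grid; C is smooth there.

Compute partial derivatives:
  f_x = 8*x + 5.
  f_y = 1.
f_y = 1 is a nonzero constant, so f_y never vanishes: no point (x, y) can satisfy f = f_x = f_y = 0. In particular no (x, y) ∈ {−4, ..., 4}² is singular; the curve is smooth.


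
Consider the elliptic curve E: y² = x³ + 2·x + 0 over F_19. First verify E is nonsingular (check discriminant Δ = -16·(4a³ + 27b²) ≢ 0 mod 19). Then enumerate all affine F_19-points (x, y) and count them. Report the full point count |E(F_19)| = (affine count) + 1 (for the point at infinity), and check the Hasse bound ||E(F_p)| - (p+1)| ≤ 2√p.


Affine points = {(0, 0), (6, 0), (9, 5), (9, 14), (11, 2), (11, 17), (12, 2), (12, 17), (13, 0), (14, 6), (14, 13), (15, 2), (15, 17), (16, 9), (16, 10), (17, 8), (17, 11), (18, 4), (18, 15)}; affine count = 19; |E(F_19)| = 20.

Discriminant check: Δ ∝ 4a³ + 27b² = 4·2³ + 27·0² = 4·8 + 27·0 ≡ 13 (mod 19). Nonzero ⇒ E is nonsingular.
For each x ∈ F_19, compute rhs = x³ + 2·x + 0 mod 19, then count y ∈ F_19 with y² ≡ rhs.
  x = 0: rhs = 0, matching y values: 0 (1 points).
  x = 1: rhs = 3, matching y values: none (0 points).
  x = 2: rhs = 12, matching y values: none (0 points).
  x = 3: rhs = 14, matching y values: none (0 points).
  x = 4: rhs = 15, matching y values: none (0 points).
  x = 5: rhs = 2, matching y values: none (0 points).
  x = 6: rhs = 0, matching y values: 0 (1 points).
  x = 7: rhs = 15, matching y values: none (0 points).
  x = 8: rhs = 15, matching y values: none (0 points).
  x = 9: rhs = 6, matching y values: 5, 14 (2 points).
  x = 10: rhs = 13, matching y values: none (0 points).
  x = 11: rhs = 4, matching y values: 2, 17 (2 points).
  x = 12: rhs = 4, matching y values: 2, 17 (2 points).
  x = 13: rhs = 0, matching y values: 0 (1 points).
  x = 14: rhs = 17, matching y values: 6, 13 (2 points).
  x = 15: rhs = 4, matching y values: 2, 17 (2 points).
  x = 16: rhs = 5, matching y values: 9, 10 (2 points).
  x = 17: rhs = 7, matching y values: 8, 11 (2 points).
  x = 18: rhs = 16, matching y values: 4, 15 (2 points).
Total affine count: 19.
Full point count |E(F_19)| = 19 + 1 = 20.
Hasse bound: |20 − (19+1)| = |0| = 0 ≤ 2√19 ≈ 8.7178 ✓.


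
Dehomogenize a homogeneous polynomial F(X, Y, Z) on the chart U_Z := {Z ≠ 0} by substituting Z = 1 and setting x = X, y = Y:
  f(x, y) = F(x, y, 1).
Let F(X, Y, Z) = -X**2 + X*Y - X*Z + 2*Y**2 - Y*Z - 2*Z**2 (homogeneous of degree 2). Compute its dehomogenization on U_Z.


f(x, y) = -x**2 + x*y - x + 2*y**2 - y - 2

On U_Z we set Z = 1. Each monomial c·X^i·Y^j·Z^k in F becomes c·x^i·y^j·1^k = c·x^i·y^j.
Substituting Z = 1: F(X, Y, 1) = -x**2 + x*y - x + 2*y**2 - y - 2.
Note: deg(f) ≤ deg(F) = 2; strict inequality happens when F is divisible by Z (lost terms).


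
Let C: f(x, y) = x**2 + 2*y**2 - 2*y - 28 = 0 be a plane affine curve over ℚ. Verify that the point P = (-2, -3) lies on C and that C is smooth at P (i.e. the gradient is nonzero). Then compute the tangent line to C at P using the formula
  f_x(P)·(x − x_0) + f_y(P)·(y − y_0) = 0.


Tangent line at P: -4*x - 14*y - 50 = 0.

Step 1: f(-2, -3) = 0, so P lies on C.
Step 2: partial derivatives
  f_x(x, y) = 2*x, f_y(x, y) = 4*y - 2.
  f_x(P) = -4, f_y(P) = -14 (gradient nonzero, so P is smooth).
Step 3: tangent line at P: -4·(x − -2) + -14·(y − -3) = 0.
Expanding: -4*x - 14*y - 50 = 0.


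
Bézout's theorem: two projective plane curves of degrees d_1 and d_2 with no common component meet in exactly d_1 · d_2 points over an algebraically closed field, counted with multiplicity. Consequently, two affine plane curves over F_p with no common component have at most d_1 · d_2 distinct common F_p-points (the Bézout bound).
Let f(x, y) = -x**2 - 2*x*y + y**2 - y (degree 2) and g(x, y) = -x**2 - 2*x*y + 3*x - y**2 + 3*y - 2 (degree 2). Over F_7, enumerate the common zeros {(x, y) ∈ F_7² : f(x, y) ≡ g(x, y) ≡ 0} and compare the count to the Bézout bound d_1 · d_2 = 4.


Common zeros: {(0, 1), (5, 3)}; count = 2; Bézout bound = 4.

deg(f) = 2, deg(g) = 2, so Bézout bound = 4.
Scan x ∈ F_7. For each x, list the y ∈ F_7 with f(x, y) ≡ 0 and those with g(x, y) ≡ 0 (mod 7); the common zeros in that column are the intersection.
  x = 0: f ≡ 0 at y ∈ {0, 1}; g ≡ 0 at y ∈ {1, 2}; common: {1}.
  x = 1: f ≡ 0 at y ∈ ∅; g ≡ 0 at y ∈ {0, 1}; common: ∅.
  x = 2: f ≡ 0 at y ∈ ∅; g ≡ 0 at y ∈ {0, 6}; common: ∅.
  x = 3: f ≡ 0 at y ∈ {3, 4}; g ≡ 0 at y ∈ {5, 6}; common: ∅.
  x = 4: f ≡ 0 at y ∈ ∅; g ≡ 0 at y ∈ {4, 5}; common: ∅.
  x = 5: f ≡ 0 at y ∈ {1, 3}; g ≡ 0 at y ∈ {3, 4}; common: {3}.
  x = 6: f ≡ 0 at y ∈ ∅; g ≡ 0 at y ∈ {2, 3}; common: ∅.
Collecting: common zeros = {(0, 1), (5, 3)}, so the count is 2.
Comparison with the Bézout bound: 2 ≤ 4 = deg(f)·deg(g), as expected for curves with no common component (the affine F_7-count falls short of the bound because intersections may lie at infinity, over extension fields, or carry multiplicity).


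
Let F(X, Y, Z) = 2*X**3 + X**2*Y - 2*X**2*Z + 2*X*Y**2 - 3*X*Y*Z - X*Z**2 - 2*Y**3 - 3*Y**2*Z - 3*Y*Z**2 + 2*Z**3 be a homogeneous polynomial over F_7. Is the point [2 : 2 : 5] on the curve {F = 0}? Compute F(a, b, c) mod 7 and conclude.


F(2,2,5) ≡ 5 (mod 7); P is NOT on the curve.

Evaluate F(2, 2, 5) term-by-term (mod 7).
  2*X**3 ↦ 2·8·1·1 = 16
  X**2*Y ↦ 1·4·2·1 = 8
  -2*X**2*Z ↦ -2·4·1·5 = -40
  2*X*Y**2 ↦ 2·2·4·1 = 16
  -3*X*Y*Z ↦ -3·2·2·5 = -60
  -X*Z**2 ↦ -1·2·1·25 = -50
  -2*Y**3 ↦ -2·1·8·1 = -16
  -3*Y**2*Z ↦ -3·1·4·5 = -60
  -3*Y*Z**2 ↦ -3·1·2·25 = -150
  2*Z**3 ↦ 2·1·1·125 = 250
Sum: F(2, 2, 5) = (16) + (8) + (-40) + (16) + (-60) + (-50) + (-16) + (-60) + (-150) + (250) = -86.
Reducing mod 7: -86 ≡ 5 (mod 7).
Since F(a, b, c) ≡ 5 ≠ 0 (mod 7), P does NOT lie on the curve.


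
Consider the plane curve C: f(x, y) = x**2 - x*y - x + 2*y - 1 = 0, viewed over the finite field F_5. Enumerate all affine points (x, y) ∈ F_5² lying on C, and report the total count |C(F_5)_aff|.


Affine F_5-points: {(0, 3), (1, 1), (3, 0), (4, 3)}; count = 4.

For each of the 25 pairs (x, y) ∈ F_5², evaluate f(x, y) mod 5. Record the zeros.
  x = 0: [0↦4, 1↦1, 2↦3, 3↦0, 4↦2]  zeros at y ∈ {3}
  x = 1: [0↦4, 1↦0, 2↦1, 3↦2, 4↦3]  zeros at y ∈ {1}
  x = 2: [0↦1, 1↦1, 2↦1, 3↦1, 4↦1]  zeros at y ∈ ∅
  x = 3: [0↦0, 1↦4, 2↦3, 3↦2, 4↦1]  zeros at y ∈ {0}
  x = 4: [0↦1, 1↦4, 2↦2, 3↦0, 4↦3]  zeros at y ∈ {3}
Collecting zeros: affine points = {(0, 3), (1, 1), (3, 0), (4, 3)}.
Total count |C(F_5)_aff| = 4.


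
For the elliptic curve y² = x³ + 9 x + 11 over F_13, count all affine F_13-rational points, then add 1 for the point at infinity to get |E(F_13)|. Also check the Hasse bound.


Affine points = {(3, 0), (5, 5), (5, 8), (7, 1), (7, 12), (8, 6), (8, 7), (10, 3), (10, 10), (12, 1), (12, 12)}; affine count = 11; |E(F_13)| = 12.

Discriminant check: Δ ∝ 4a³ + 27b² = 4·9³ + 27·11² = 4·729 + 27·121 ≡ 8 (mod 13). Nonzero ⇒ E is nonsingular.
For each x ∈ F_13, compute rhs = x³ + 9·x + 11 mod 13, then count y ∈ F_13 with y² ≡ rhs.
  x = 0: rhs = 11, matching y values: none (0 points).
  x = 1: rhs = 8, matching y values: none (0 points).
  x = 2: rhs = 11, matching y values: none (0 points).
  x = 3: rhs = 0, matching y values: 0 (1 points).
  x = 4: rhs = 7, matching y values: none (0 points).
  x = 5: rhs = 12, matching y values: 5, 8 (2 points).
  x = 6: rhs = 8, matching y values: none (0 points).
  x = 7: rhs = 1, matching y values: 1, 12 (2 points).
  x = 8: rhs = 10, matching y values: 6, 7 (2 points).
  x = 9: rhs = 2, matching y values: none (0 points).
  x = 10: rhs = 9, matching y values: 3, 10 (2 points).
  x = 11: rhs = 11, matching y values: none (0 points).
  x = 12: rhs = 1, matching y values: 1, 12 (2 points).
Total affine count: 11.
Full point count |E(F_13)| = 11 + 1 = 12.
Hasse bound: |12 − (13+1)| = |-2| = 2 ≤ 2√13 ≈ 7.2111 ✓.


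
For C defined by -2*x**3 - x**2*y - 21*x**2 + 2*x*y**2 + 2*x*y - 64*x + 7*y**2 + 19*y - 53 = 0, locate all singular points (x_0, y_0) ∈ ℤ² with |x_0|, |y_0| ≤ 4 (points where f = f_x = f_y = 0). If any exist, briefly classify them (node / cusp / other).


Singular points: {(-3, -2)}; classification: node.

Compute partial derivatives:
  f_x = -6*x**2 - 2*x*y - 42*x + 2*y**2 + 2*y - 64.
  f_y = -x**2 + 4*x*y + 2*x + 14*y + 19.
Scan x_0 ∈ {−4, ..., 4}. For each x_0, f_y(x_0, y) is a polynomial in y; find its integer roots y ∈ {−4, ..., 4}, then test f_x and f at those candidates.
  x = -4: f_y(-4, y) = -2*y - 5; no integer root y with |y| ≤ 4.
  x = -3: f_y(-3, y) = 2*y + 4; vanishes at y ∈ {-2}. (-3, -2): f_x = 0, f = 0 — SINGULAR.
  x = -2: f_y(-2, y) = 6*y + 11; no integer root y with |y| ≤ 4.
  x = -1: f_y(-1, y) = 10*y + 16; no integer root y with |y| ≤ 4.
  x = 0: f_y(0, y) = 14*y + 19; no integer root y with |y| ≤ 4.
  x = 1: f_y(1, y) = 18*y + 20; no integer root y with |y| ≤ 4.
  x = 2: f_y(2, y) = 22*y + 19; no integer root y with |y| ≤ 4.
  x = 3: f_y(3, y) = 26*y + 16; no integer root y with |y| ≤ 4.
  x = 4: f_y(4, y) = 30*y + 11; no integer root y with |y| ≤ 4.
Only singular point on the grid: (-3, -2).
Classify: substitute x = -3 + u, y = -2 + v and expand: f = -2*u**3 - u**2*v - u**2 + 2*u*v**2 + v**2.
No constant or linear terms (consistent with a singular point). Quadratic part: -u**2 + v**2. Cubic part: -2*u**3 - u**2*v + 2*u*v**2.
The quadratic part v**2 - u**2 = (v − u)(v + u) splits into two distinct linear factors, so there are two distinct tangent lines y − -2 = ±(x − -3) — this is a node (ordinary double point).
Classification: node.


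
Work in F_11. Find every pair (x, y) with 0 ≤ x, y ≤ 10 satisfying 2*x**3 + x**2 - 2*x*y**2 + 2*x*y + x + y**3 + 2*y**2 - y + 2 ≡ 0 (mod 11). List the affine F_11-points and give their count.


Affine F_11-points: {(0, 3), (3, 4), (5, 3), (5, 6), (5, 10), (8, 1), (10, 0)}; count = 7.

For each of the 121 pairs (x, y) ∈ F_11², evaluate f(x, y) mod 11. Record the zeros.
  x = 0: [0↦2, 1↦4, 2↦5, 3↦0, 4↦6, 5↦7, 6↦9, 7↦7, 8↦7, 9↦4, 10↦4]  zeros at y ∈ {3}
  x = 1: [0↦6, 1↦8, 2↦5, 3↦3, 4↦8, 5↦4, 6↦8, 7↦4, 8↦9, 9↦7, 10↦4]  zeros at y ∈ ∅
  x = 2: [0↦2, 1↦4, 2↦8, 3↦9, 4↦2, 5↦4, 6↦10, 7↦4, 8↦3, 9↦2, 10↦7]  zeros at y ∈ ∅
  x = 3: [0↦2, 1↦4, 2↦4, 3↦8, 4↦0, 5↦8, 6↦5, 7↦8, 8↦1, 9↦1, 10↦3]  zeros at y ∈ {4}
  x = 4: [0↦7, 1↦9, 2↦5, 3↦1, 4↦3, 5↦6, 6↦5, 7↦6, 8↦4, 9↦5, 10↦4]  zeros at y ∈ ∅
  x = 5: [0↦7, 1↦9, 2↦1, 3↦0, 4↦1, 5↦10, 6↦0, 7↦10, 8↦2, 9↦4, 10↦0]  zeros at y ∈ {3, 6, 10}
  x = 6: [0↦3, 1↦5, 2↦4, 3↦6, 4↦6, 5↦10, 6↦2, 7↦10, 8↦7, 9↦10, 10↦3]  zeros at y ∈ ∅
  x = 7: [0↦7, 1↦9, 2↦4, 3↦9, 4↦8, 5↦7, 6↦1, 7↦7, 8↦9, 9↦2, 10↦3]  zeros at y ∈ ∅
  x = 8: [0↦9, 1↦0, 2↦2, 3↦10, 4↦8, 5↦2, 6↦9, 7↦2, 8↦9, 9↦3, 10↦1]  zeros at y ∈ {1}
  x = 9: [0↦10, 1↦1, 2↦10, 3↦10, 4↦7, 5↦7, 6↦5, 7↦7, 8↦8, 9↦3, 10↦9]  zeros at y ∈ ∅
  x = 10: [0↦0, 1↦2, 2↦7, 3↦10, 4↦6, 5↦1, 6↦1, 7↦1, 8↦7, 9↦3, 10↦6]  zeros at y ∈ {0}
Collecting zeros: affine points = {(0, 3), (3, 4), (5, 3), (5, 6), (5, 10), (8, 1), (10, 0)}.
Total count |C(F_11)_aff| = 7.


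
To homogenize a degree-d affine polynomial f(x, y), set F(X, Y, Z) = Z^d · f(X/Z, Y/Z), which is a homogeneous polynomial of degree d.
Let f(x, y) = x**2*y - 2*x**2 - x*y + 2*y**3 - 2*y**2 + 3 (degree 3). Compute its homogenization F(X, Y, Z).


F(X, Y, Z) = X**2*Y - 2*X**2*Z - X*Y*Z + 2*Y**3 - 2*Y**2*Z + 3*Z**3

deg(f) = 3.
Substitute x = X/Z, y = Y/Z into f, then multiply by Z^3.
  monomial 1·x^2·y^1 ↦ 1·X^2·Y^1·Z^0.
  monomial -2·x^2·y^0 ↦ -2·X^2·Y^0·Z^1.
  monomial -1·x^1·y^1 ↦ -1·X^1·Y^1·Z^1.
  monomial 2·x^0·y^3 ↦ 2·X^0·Y^3·Z^0.
  monomial -2·x^0·y^2 ↦ -2·X^0·Y^2·Z^1.
  monomial 3·x^0·y^0 ↦ 3·X^0·Y^0·Z^3.
Collecting: F(X, Y, Z) = X**2*Y - 2*X**2*Z - X*Y*Z + 2*Y**3 - 2*Y**2*Z + 3*Z**3.


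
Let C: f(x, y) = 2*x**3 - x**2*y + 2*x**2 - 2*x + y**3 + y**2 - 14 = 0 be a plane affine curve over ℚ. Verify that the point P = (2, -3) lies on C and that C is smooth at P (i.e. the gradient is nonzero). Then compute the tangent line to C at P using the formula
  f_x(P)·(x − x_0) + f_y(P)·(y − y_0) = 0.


Tangent line at P: 42*x + 17*y - 33 = 0.

Step 1: f(2, -3) = 0, so P lies on C.
Step 2: partial derivatives
  f_x(x, y) = 6*x**2 - 2*x*y + 4*x - 2, f_y(x, y) = -x**2 + 3*y**2 + 2*y.
  f_x(P) = 42, f_y(P) = 17 (gradient nonzero, so P is smooth).
Step 3: tangent line at P: 42·(x − 2) + 17·(y − -3) = 0.
Expanding: 42*x + 17*y - 33 = 0.


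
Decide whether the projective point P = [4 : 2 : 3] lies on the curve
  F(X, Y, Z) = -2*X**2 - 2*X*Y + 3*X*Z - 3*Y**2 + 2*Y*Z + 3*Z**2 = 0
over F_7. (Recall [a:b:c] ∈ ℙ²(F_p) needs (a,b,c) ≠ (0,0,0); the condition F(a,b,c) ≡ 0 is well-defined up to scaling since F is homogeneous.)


F(4,2,3) ≡ 1 (mod 7); P is NOT on the curve.

Evaluate F(4, 2, 3) term-by-term (mod 7).
  -2*X**2 ↦ -2·16·1·1 = -32
  -2*X*Y ↦ -2·4·2·1 = -16
  3*X*Z ↦ 3·4·1·3 = 36
  -3*Y**2 ↦ -3·1·4·1 = -12
  2*Y*Z ↦ 2·1·2·3 = 12
  3*Z**2 ↦ 3·1·1·9 = 27
Sum: F(4, 2, 3) = (-32) + (-16) + (36) + (-12) + (12) + (27) = 15.
Reducing mod 7: 15 ≡ 1 (mod 7).
Since F(a, b, c) ≡ 1 ≠ 0 (mod 7), P does NOT lie on the curve.


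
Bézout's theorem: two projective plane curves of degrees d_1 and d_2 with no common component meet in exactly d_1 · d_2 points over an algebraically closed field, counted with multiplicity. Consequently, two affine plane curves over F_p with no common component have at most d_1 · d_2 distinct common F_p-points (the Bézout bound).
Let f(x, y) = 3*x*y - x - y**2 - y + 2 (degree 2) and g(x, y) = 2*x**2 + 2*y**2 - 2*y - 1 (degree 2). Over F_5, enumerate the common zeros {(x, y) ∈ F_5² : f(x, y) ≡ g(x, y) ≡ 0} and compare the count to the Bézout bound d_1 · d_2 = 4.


Common zeros: ∅; count = 0; Bézout bound = 4.

deg(f) = 2, deg(g) = 2, so Bézout bound = 4.
Scan x ∈ F_5. For each x, list the y ∈ F_5 with f(x, y) ≡ 0 and those with g(x, y) ≡ 0 (mod 5); the common zeros in that column are the intersection.
  x = 0: f ≡ 0 at y ∈ {1, 3}; g ≡ 0 at y ∈ ∅; common: ∅.
  x = 1: f ≡ 0 at y ∈ ∅; g ≡ 0 at y ∈ {2, 4}; common: ∅.
  x = 2: f ≡ 0 at y ∈ {0}; g ≡ 0 at y ∈ ∅; common: ∅.
  x = 3: f ≡ 0 at y ∈ {4}; g ≡ 0 at y ∈ ∅; common: ∅.
  x = 4: f ≡ 0 at y ∈ ∅; g ≡ 0 at y ∈ {2, 4}; common: ∅.
Collecting: common zeros = ∅, so the count is 0.
Comparison with the Bézout bound: 0 ≤ 4 = deg(f)·deg(g), as expected for curves with no common component (the affine F_5-count falls short of the bound because intersections may lie at infinity, over extension fields, or carry multiplicity).


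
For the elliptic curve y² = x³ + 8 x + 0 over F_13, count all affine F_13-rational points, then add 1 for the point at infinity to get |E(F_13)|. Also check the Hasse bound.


Affine points = {(0, 0), (1, 3), (1, 10), (3, 5), (3, 8), (5, 3), (5, 10), (6, 2), (6, 11), (7, 3), (7, 10), (8, 2), (8, 11), (10, 1), (10, 12), (12, 2), (12, 11)}; affine count = 17; |E(F_13)| = 18.

Discriminant check: Δ ∝ 4a³ + 27b² = 4·8³ + 27·0² = 4·512 + 27·0 ≡ 7 (mod 13). Nonzero ⇒ E is nonsingular.
For each x ∈ F_13, compute rhs = x³ + 8·x + 0 mod 13, then count y ∈ F_13 with y² ≡ rhs.
  x = 0: rhs = 0, matching y values: 0 (1 points).
  x = 1: rhs = 9, matching y values: 3, 10 (2 points).
  x = 2: rhs = 11, matching y values: none (0 points).
  x = 3: rhs = 12, matching y values: 5, 8 (2 points).
  x = 4: rhs = 5, matching y values: none (0 points).
  x = 5: rhs = 9, matching y values: 3, 10 (2 points).
  x = 6: rhs = 4, matching y values: 2, 11 (2 points).
  x = 7: rhs = 9, matching y values: 3, 10 (2 points).
  x = 8: rhs = 4, matching y values: 2, 11 (2 points).
  x = 9: rhs = 8, matching y values: none (0 points).
  x = 10: rhs = 1, matching y values: 1, 12 (2 points).
  x = 11: rhs = 2, matching y values: none (0 points).
  x = 12: rhs = 4, matching y values: 2, 11 (2 points).
Total affine count: 17.
Full point count |E(F_13)| = 17 + 1 = 18.
Hasse bound: |18 − (13+1)| = |4| = 4 ≤ 2√13 ≈ 7.2111 ✓.


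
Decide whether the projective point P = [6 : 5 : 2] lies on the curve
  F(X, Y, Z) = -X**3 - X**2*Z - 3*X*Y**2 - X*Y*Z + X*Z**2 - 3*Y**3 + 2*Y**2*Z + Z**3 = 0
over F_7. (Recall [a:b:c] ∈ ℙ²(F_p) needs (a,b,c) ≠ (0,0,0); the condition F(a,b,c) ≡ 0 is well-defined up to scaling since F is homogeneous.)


F(6,5,2) ≡ 2 (mod 7); P is NOT on the curve.

Evaluate F(6, 5, 2) term-by-term (mod 7).
  -X**3 ↦ -1·216·1·1 = -216
  -X**2*Z ↦ -1·36·1·2 = -72
  -3*X*Y**2 ↦ -3·6·25·1 = -450
  -X*Y*Z ↦ -1·6·5·2 = -60
  X*Z**2 ↦ 1·6·1·4 = 24
  -3*Y**3 ↦ -3·1·125·1 = -375
  2*Y**2*Z ↦ 2·1·25·2 = 100
  Z**3 ↦ 1·1·1·8 = 8
Sum: F(6, 5, 2) = (-216) + (-72) + (-450) + (-60) + (24) + (-375) + (100) + (8) = -1041.
Reducing mod 7: -1041 ≡ 2 (mod 7).
Since F(a, b, c) ≡ 2 ≠ 0 (mod 7), P does NOT lie on the curve.


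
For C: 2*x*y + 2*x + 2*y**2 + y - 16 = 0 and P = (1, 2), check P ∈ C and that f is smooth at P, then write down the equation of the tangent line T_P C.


Tangent line at P: 6*x + 11*y - 28 = 0.

Step 1: f(1, 2) = 0, so P lies on C.
Step 2: partial derivatives
  f_x(x, y) = 2*y + 2, f_y(x, y) = 2*x + 4*y + 1.
  f_x(P) = 6, f_y(P) = 11 (gradient nonzero, so P is smooth).
Step 3: tangent line at P: 6·(x − 1) + 11·(y − 2) = 0.
Expanding: 6*x + 11*y - 28 = 0.


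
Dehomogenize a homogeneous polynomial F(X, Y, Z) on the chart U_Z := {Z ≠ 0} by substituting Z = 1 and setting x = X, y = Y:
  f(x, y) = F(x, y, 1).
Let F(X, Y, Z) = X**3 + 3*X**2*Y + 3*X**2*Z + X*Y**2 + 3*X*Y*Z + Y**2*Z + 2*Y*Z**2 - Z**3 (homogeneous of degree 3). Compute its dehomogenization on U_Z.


f(x, y) = x**3 + 3*x**2*y + 3*x**2 + x*y**2 + 3*x*y + y**2 + 2*y - 1

On U_Z we set Z = 1. Each monomial c·X^i·Y^j·Z^k in F becomes c·x^i·y^j·1^k = c·x^i·y^j.
Substituting Z = 1: F(X, Y, 1) = x**3 + 3*x**2*y + 3*x**2 + x*y**2 + 3*x*y + y**2 + 2*y - 1.
Note: deg(f) ≤ deg(F) = 3; strict inequality happens when F is divisible by Z (lost terms).


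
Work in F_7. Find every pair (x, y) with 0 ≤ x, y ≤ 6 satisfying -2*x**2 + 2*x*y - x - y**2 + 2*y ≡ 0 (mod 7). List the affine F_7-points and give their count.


Affine F_7-points: {(0, 0), (0, 2), (1, 1), (1, 3), (3, 0), (3, 1), (5, 2), (5, 3)}; count = 8.

For each of the 49 pairs (x, y) ∈ F_7², evaluate f(x, y) mod 7. Record the zeros.
  x = 0: [0↦0, 1↦1, 2↦0, 3↦4, 4↦6, 5↦6, 6↦4]  zeros at y ∈ {0, 2}
  x = 1: [0↦4, 1↦0, 2↦1, 3↦0, 4↦4, 5↦6, 6↦6]  zeros at y ∈ {1, 3}
  x = 2: [0↦4, 1↦2, 2↦5, 3↦6, 4↦5, 5↦2, 6↦4]  zeros at y ∈ ∅
  x = 3: [0↦0, 1↦0, 2↦5, 3↦1, 4↦2, 5↦1, 6↦5]  zeros at y ∈ {0, 1}
  x = 4: [0↦6, 1↦1, 2↦1, 3↦6, 4↦2, 5↦3, 6↦2]  zeros at y ∈ ∅
  x = 5: [0↦1, 1↦5, 2↦0, 3↦0, 4↦5, 5↦1, 6↦2]  zeros at y ∈ {2, 3}
  x = 6: [0↦6, 1↦5, 2↦2, 3↦4, 4↦4, 5↦2, 6↦5]  zeros at y ∈ ∅
Collecting zeros: affine points = {(0, 0), (0, 2), (1, 1), (1, 3), (3, 0), (3, 1), (5, 2), (5, 3)}.
Total count |C(F_7)_aff| = 8.


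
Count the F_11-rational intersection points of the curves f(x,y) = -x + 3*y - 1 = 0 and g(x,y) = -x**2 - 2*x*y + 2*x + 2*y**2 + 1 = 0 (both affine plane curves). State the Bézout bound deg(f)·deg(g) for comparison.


Common zeros: {(0, 4), (8, 3)}; count = 2; Bézout bound = 2.

deg(f) = 1, deg(g) = 2, so Bézout bound = 2.
Scan x ∈ F_11. For each x, list the y ∈ F_11 with f(x, y) ≡ 0 and those with g(x, y) ≡ 0 (mod 11); the common zeros in that column are the intersection.
  x = 0: f ≡ 0 at y ∈ {4}; g ≡ 0 at y ∈ {4, 7}; common: {4}.
  x = 1: f ≡ 0 at y ∈ {8}; g ≡ 0 at y ∈ ∅; common: ∅.
  x = 2: f ≡ 0 at y ∈ {1}; g ≡ 0 at y ∈ ∅; common: ∅.
  x = 3: f ≡ 0 at y ∈ {5}; g ≡ 0 at y ∈ ∅; common: ∅.
  x = 4: f ≡ 0 at y ∈ {9}; g ≡ 0 at y ∈ ∅; common: ∅.
  x = 5: f ≡ 0 at y ∈ {2}; g ≡ 0 at y ∈ {1, 4}; common: ∅.
  x = 6: f ≡ 0 at y ∈ {6}; g ≡ 0 at y ∈ {1, 5}; common: ∅.
  x = 7: f ≡ 0 at y ∈ {10}; g ≡ 0 at y ∈ ∅; common: ∅.
  x = 8: f ≡ 0 at y ∈ {3}; g ≡ 0 at y ∈ {3, 5}; common: {3}.
  x = 9: f ≡ 0 at y ∈ {7}; g ≡ 0 at y ∈ ∅; common: ∅.
  x = 10: f ≡ 0 at y ∈ {0}; g ≡ 0 at y ∈ {3, 7}; common: ∅.
Collecting: common zeros = {(0, 4), (8, 3)}, so the count is 2.
Comparison with the Bézout bound: 2 ≤ 2 = deg(f)·deg(g), as expected for curves with no common component (the bound is attained).


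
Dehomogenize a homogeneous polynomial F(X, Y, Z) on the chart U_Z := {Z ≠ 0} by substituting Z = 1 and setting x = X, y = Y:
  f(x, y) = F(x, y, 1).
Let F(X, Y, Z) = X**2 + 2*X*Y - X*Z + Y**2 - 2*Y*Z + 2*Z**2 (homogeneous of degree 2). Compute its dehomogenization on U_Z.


f(x, y) = x**2 + 2*x*y - x + y**2 - 2*y + 2

On U_Z we set Z = 1. Each monomial c·X^i·Y^j·Z^k in F becomes c·x^i·y^j·1^k = c·x^i·y^j.
Substituting Z = 1: F(X, Y, 1) = x**2 + 2*x*y - x + y**2 - 2*y + 2.
Note: deg(f) ≤ deg(F) = 2; strict inequality happens when F is divisible by Z (lost terms).


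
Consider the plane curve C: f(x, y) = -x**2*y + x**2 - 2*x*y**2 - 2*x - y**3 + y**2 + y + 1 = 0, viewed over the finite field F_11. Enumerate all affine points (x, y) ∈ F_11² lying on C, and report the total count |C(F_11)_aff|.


Affine F_11-points: {(0, 7), (0, 9), (1, 0), (1, 10), (2, 6), (3, 5), (3, 6), (6, 1), (6, 5), (7, 9), (9, 7)}; count = 11.

For each of the 121 pairs (x, y) ∈ F_11², evaluate f(x, y) mod 11. Record the zeros.
  x = 0: [0↦1, 1↦2, 2↦10, 3↦8, 4↦1, 5↦5, 6↦3, 7↦0, 8↦1, 9↦0, 10↦2]  zeros at y ∈ {7, 9}
  x = 1: [0↦0, 1↦9, 2↦10, 3↦8, 4↦8, 5↦4, 6↦1, 7↦4, 8↦7, 9↦4, 10↦0]  zeros at y ∈ {0, 10}
  x = 2: [0↦1, 1↦5, 2↦8, 3↦4, 4↦9, 5↦6, 6↦0, 7↦7, 8↦10, 9↦3, 10↦2]  zeros at y ∈ {6}
  x = 3: [0↦4, 1↦1, 2↦4, 3↦7, 4↦4, 5↦0, 6↦0, 7↦9, 8↦10, 9↦8, 10↦8]  zeros at y ∈ {5, 6}
  x = 4: [0↦9, 1↦8, 2↦9, 3↦6, 4↦4, 5↦8, 6↦1, 7↦10, 8↦7, 9↦8, 10↦7]  zeros at y ∈ ∅
  x = 5: [0↦5, 1↦4, 2↦1, 3↦1, 4↦9, 5↦8, 6↦3, 7↦10, 8↦1, 9↦3, 10↦10]  zeros at y ∈ ∅
  x = 6: [0↦3, 1↦0, 2↦2, 3↦3, 4↦8, 5↦0, 6↦6, 7↦9, 8↦3, 9↦4, 10↦6]  zeros at y ∈ {1, 5}
  x = 7: [0↦3, 1↦7, 2↦1, 3↦1, 4↦1, 5↦6, 6↦10, 7↦7, 8↦2, 9↦0, 10↦6]  zeros at y ∈ {9}
  x = 8: [0↦5, 1↦3, 2↦9, 3↦6, 4↦10, 5↦4, 6↦4, 7↦4, 8↦9, 9↦2, 10↦10]  zeros at y ∈ ∅
  x = 9: [0↦9, 1↦10, 2↦4, 3↦7, 4↦2, 5↦5, 6↦10, 7↦0, 8↦2, 9↦10, 10↦7]  zeros at y ∈ {7}
  x = 10: [0↦4, 1↦6, 2↦8, 3↦4, 4↦10, 5↦9, 6↦6, 7↦6, 8↦3, 9↦2, 10↦8]  zeros at y ∈ ∅
Collecting zeros: affine points = {(0, 7), (0, 9), (1, 0), (1, 10), (2, 6), (3, 5), (3, 6), (6, 1), (6, 5), (7, 9), (9, 7)}.
Total count |C(F_11)_aff| = 11.


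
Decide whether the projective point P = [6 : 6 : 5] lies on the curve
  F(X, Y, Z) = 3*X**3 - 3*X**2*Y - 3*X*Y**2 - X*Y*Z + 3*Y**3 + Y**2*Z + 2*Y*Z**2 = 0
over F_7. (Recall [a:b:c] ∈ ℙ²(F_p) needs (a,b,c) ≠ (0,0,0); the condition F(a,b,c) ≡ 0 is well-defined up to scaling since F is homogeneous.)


F(6,6,5) ≡ 6 (mod 7); P is NOT on the curve.

Evaluate F(6, 6, 5) term-by-term (mod 7).
  3*X**3 ↦ 3·216·1·1 = 648
  -3*X**2*Y ↦ -3·36·6·1 = -648
  -3*X*Y**2 ↦ -3·6·36·1 = -648
  -X*Y*Z ↦ -1·6·6·5 = -180
  3*Y**3 ↦ 3·1·216·1 = 648
  Y**2*Z ↦ 1·1·36·5 = 180
  2*Y*Z**2 ↦ 2·1·6·25 = 300
Sum: F(6, 6, 5) = (648) + (-648) + (-648) + (-180) + (648) + (180) + (300) = 300.
Reducing mod 7: 300 ≡ 6 (mod 7).
Since F(a, b, c) ≡ 6 ≠ 0 (mod 7), P does NOT lie on the curve.


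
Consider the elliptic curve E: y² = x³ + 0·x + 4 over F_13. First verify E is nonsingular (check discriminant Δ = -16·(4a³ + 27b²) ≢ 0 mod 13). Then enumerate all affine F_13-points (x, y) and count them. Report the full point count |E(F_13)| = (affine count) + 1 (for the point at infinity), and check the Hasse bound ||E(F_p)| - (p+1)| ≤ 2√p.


Affine points = {(0, 2), (0, 11), (2, 5), (2, 8), (4, 4), (4, 9), (5, 5), (5, 8), (6, 5), (6, 8), (7, 3), (7, 10), (8, 3), (8, 10), (10, 4), (10, 9), (11, 3), (11, 10), (12, 4), (12, 9)}; affine count = 20; |E(F_13)| = 21.

Discriminant check: Δ ∝ 4a³ + 27b² = 4·0³ + 27·4² = 4·0 + 27·16 ≡ 3 (mod 13). Nonzero ⇒ E is nonsingular.
For each x ∈ F_13, compute rhs = x³ + 0·x + 4 mod 13, then count y ∈ F_13 with y² ≡ rhs.
  x = 0: rhs = 4, matching y values: 2, 11 (2 points).
  x = 1: rhs = 5, matching y values: none (0 points).
  x = 2: rhs = 12, matching y values: 5, 8 (2 points).
  x = 3: rhs = 5, matching y values: none (0 points).
  x = 4: rhs = 3, matching y values: 4, 9 (2 points).
  x = 5: rhs = 12, matching y values: 5, 8 (2 points).
  x = 6: rhs = 12, matching y values: 5, 8 (2 points).
  x = 7: rhs = 9, matching y values: 3, 10 (2 points).
  x = 8: rhs = 9, matching y values: 3, 10 (2 points).
  x = 9: rhs = 5, matching y values: none (0 points).
  x = 10: rhs = 3, matching y values: 4, 9 (2 points).
  x = 11: rhs = 9, matching y values: 3, 10 (2 points).
  x = 12: rhs = 3, matching y values: 4, 9 (2 points).
Total affine count: 20.
Full point count |E(F_13)| = 20 + 1 = 21.
Hasse bound: |21 − (13+1)| = |7| = 7 ≤ 2√13 ≈ 7.2111 ✓.


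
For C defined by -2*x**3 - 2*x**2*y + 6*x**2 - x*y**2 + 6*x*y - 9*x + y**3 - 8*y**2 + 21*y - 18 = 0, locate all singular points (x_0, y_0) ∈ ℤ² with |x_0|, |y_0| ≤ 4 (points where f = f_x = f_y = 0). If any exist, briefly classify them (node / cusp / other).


Singular points: {(0, 3)}; classification: cusp.

Compute partial derivatives:
  f_x = -6*x**2 - 4*x*y + 12*x - y**2 + 6*y - 9.
  f_y = -2*x**2 - 2*x*y + 6*x + 3*y**2 - 16*y + 21.
Scan x_0 ∈ {−4, ..., 4}. For each x_0, f_y(x_0, y) is a polynomial in y; find its integer roots y ∈ {−4, ..., 4}, then test f_x and f at those candidates.
  x = -4: f_y(-4, y) = 3*y**2 - 8*y - 35; no integer root y with |y| ≤ 4.
  x = -3: f_y(-3, y) = 3*y**2 - 10*y - 15; no integer root y with |y| ≤ 4.
  x = -2: f_y(-2, y) = 3*y**2 - 12*y + 1; no integer root y with |y| ≤ 4.
  x = -1: f_y(-1, y) = 3*y**2 - 14*y + 13; no integer root y with |y| ≤ 4.
  x = 0: f_y(0, y) = 3*y**2 - 16*y + 21; vanishes at y ∈ {3}. (0, 3): f_x = 0, f = 0 — SINGULAR.
  x = 1: f_y(1, y) = 3*y**2 - 18*y + 25; no integer root y with |y| ≤ 4.
  x = 2: f_y(2, y) = 3*y**2 - 20*y + 25; no integer root y with |y| ≤ 4.
  x = 3: f_y(3, y) = 3*y**2 - 22*y + 21; no integer root y with |y| ≤ 4.
  x = 4: f_y(4, y) = 3*y**2 - 24*y + 13; no integer root y with |y| ≤ 4.
Only singular point on the grid: (0, 3).
Classify: substitute x = 0 + u, y = 3 + v and expand: f = -2*u**3 - 2*u**2*v - u*v**2 + v**3 + v**2.
No constant or linear terms (consistent with a singular point). Quadratic part: v**2. Cubic part: -2*u**3 - 2*u**2*v - u*v**2 + v**3.
The quadratic part v**2 is a perfect square, so there is a single (double) tangent line v = 0, i.e. y = 3. Restricting the cubic part to that line (v = 0) leaves -2*u**3 ≠ 0, so f is not divisible by v and the branch is v² ≈ 2*u**3 to lowest order — this is a cusp.
Classification: cusp.


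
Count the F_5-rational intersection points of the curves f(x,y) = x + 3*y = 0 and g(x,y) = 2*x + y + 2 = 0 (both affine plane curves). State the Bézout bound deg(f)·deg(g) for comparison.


Common zeros: ∅; count = 0; Bézout bound = 1.

deg(f) = 1, deg(g) = 1, so Bézout bound = 1.
Scan x ∈ F_5. For each x, list the y ∈ F_5 with f(x, y) ≡ 0 and those with g(x, y) ≡ 0 (mod 5); the common zeros in that column are the intersection.
  x = 0: f ≡ 0 at y ∈ {0}; g ≡ 0 at y ∈ {3}; common: ∅.
  x = 1: f ≡ 0 at y ∈ {3}; g ≡ 0 at y ∈ {1}; common: ∅.
  x = 2: f ≡ 0 at y ∈ {1}; g ≡ 0 at y ∈ {4}; common: ∅.
  x = 3: f ≡ 0 at y ∈ {4}; g ≡ 0 at y ∈ {2}; common: ∅.
  x = 4: f ≡ 0 at y ∈ {2}; g ≡ 0 at y ∈ {0}; common: ∅.
Collecting: common zeros = ∅, so the count is 0.
Comparison with the Bézout bound: 0 ≤ 1 = deg(f)·deg(g), as expected for curves with no common component (the affine F_5-count falls short of the bound because intersections may lie at infinity, over extension fields, or carry multiplicity).


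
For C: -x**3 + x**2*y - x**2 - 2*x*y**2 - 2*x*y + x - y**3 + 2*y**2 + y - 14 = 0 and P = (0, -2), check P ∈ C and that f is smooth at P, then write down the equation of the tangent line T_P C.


Tangent line at P: -3*x - 19*y - 38 = 0.

Step 1: f(0, -2) = 0, so P lies on C.
Step 2: partial derivatives
  f_x(x, y) = -3*x**2 + 2*x*y - 2*x - 2*y**2 - 2*y + 1, f_y(x, y) = x**2 - 4*x*y - 2*x - 3*y**2 + 4*y + 1.
  f_x(P) = -3, f_y(P) = -19 (gradient nonzero, so P is smooth).
Step 3: tangent line at P: -3·(x − 0) + -19·(y − -2) = 0.
Expanding: -3*x - 19*y - 38 = 0.


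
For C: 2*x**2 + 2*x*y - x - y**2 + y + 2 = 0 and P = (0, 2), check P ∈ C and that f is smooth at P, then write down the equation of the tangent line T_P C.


Tangent line at P: 3*x - 3*y + 6 = 0.

Step 1: f(0, 2) = 0, so P lies on C.
Step 2: partial derivatives
  f_x(x, y) = 4*x + 2*y - 1, f_y(x, y) = 2*x - 2*y + 1.
  f_x(P) = 3, f_y(P) = -3 (gradient nonzero, so P is smooth).
Step 3: tangent line at P: 3·(x − 0) + -3·(y − 2) = 0.
Expanding: 3*x - 3*y + 6 = 0.


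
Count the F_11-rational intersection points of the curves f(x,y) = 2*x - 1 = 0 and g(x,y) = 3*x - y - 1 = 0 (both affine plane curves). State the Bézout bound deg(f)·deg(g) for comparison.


Common zeros: {(6, 6)}; count = 1; Bézout bound = 1.

deg(f) = 1, deg(g) = 1, so Bézout bound = 1.
Scan x ∈ F_11. For each x, list the y ∈ F_11 with f(x, y) ≡ 0 and those with g(x, y) ≡ 0 (mod 11); the common zeros in that column are the intersection.
  x = 0: f ≡ 0 at y ∈ ∅; g ≡ 0 at y ∈ {10}; common: ∅.
  x = 1: f ≡ 0 at y ∈ ∅; g ≡ 0 at y ∈ {2}; common: ∅.
  x = 2: f ≡ 0 at y ∈ ∅; g ≡ 0 at y ∈ {5}; common: ∅.
  x = 3: f ≡ 0 at y ∈ ∅; g ≡ 0 at y ∈ {8}; common: ∅.
  x = 4: f ≡ 0 at y ∈ ∅; g ≡ 0 at y ∈ {0}; common: ∅.
  x = 5: f ≡ 0 at y ∈ ∅; g ≡ 0 at y ∈ {3}; common: ∅.
  x = 6: f ≡ 0 at y ∈ {0, 1, 2, 3, 4, 5, 6, 7, 8, 9, 10}; g ≡ 0 at y ∈ {6}; common: {6}.
  x = 7: f ≡ 0 at y ∈ ∅; g ≡ 0 at y ∈ {9}; common: ∅.
  x = 8: f ≡ 0 at y ∈ ∅; g ≡ 0 at y ∈ {1}; common: ∅.
  x = 9: f ≡ 0 at y ∈ ∅; g ≡ 0 at y ∈ {4}; common: ∅.
  x = 10: f ≡ 0 at y ∈ ∅; g ≡ 0 at y ∈ {7}; common: ∅.
Collecting: common zeros = {(6, 6)}, so the count is 1.
Comparison with the Bézout bound: 1 ≤ 1 = deg(f)·deg(g), as expected for curves with no common component (the bound is attained).


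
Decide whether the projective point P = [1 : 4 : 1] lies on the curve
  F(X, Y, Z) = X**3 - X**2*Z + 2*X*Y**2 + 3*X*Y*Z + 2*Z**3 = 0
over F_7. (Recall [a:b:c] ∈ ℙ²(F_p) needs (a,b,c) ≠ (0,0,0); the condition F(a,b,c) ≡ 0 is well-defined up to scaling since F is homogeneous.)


F(1,4,1) ≡ 4 (mod 7); P is NOT on the curve.

Evaluate F(1, 4, 1) term-by-term (mod 7).
  X**3 ↦ 1·1·1·1 = 1
  -X**2*Z ↦ -1·1·1·1 = -1
  2*X*Y**2 ↦ 2·1·16·1 = 32
  3*X*Y*Z ↦ 3·1·4·1 = 12
  2*Z**3 ↦ 2·1·1·1 = 2
Sum: F(1, 4, 1) = (1) + (-1) + (32) + (12) + (2) = 46.
Reducing mod 7: 46 ≡ 4 (mod 7).
Since F(a, b, c) ≡ 4 ≠ 0 (mod 7), P does NOT lie on the curve.


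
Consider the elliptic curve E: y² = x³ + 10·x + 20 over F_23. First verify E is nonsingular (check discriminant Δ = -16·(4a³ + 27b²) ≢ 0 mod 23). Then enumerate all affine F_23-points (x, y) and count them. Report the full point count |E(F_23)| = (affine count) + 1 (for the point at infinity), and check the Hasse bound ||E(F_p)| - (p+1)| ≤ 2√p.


Affine points = {(1, 10), (1, 13), (2, 5), (2, 18), (3, 10), (3, 13), (4, 3), (4, 20), (10, 4), (10, 19), (11, 9), (11, 14), (13, 1), (13, 22), (14, 11), (14, 12), (15, 7), (15, 16), (18, 11), (18, 12), (19, 10), (19, 13), (20, 3), (20, 20), (22, 3), (22, 20)}; affine count = 26; |E(F_23)| = 27.

Discriminant check: Δ ∝ 4a³ + 27b² = 4·10³ + 27·20² = 4·1000 + 27·400 ≡ 11 (mod 23). Nonzero ⇒ E is nonsingular.
For each x ∈ F_23, compute rhs = x³ + 10·x + 20 mod 23, then count y ∈ F_23 with y² ≡ rhs.
  x = 0: rhs = 20, matching y values: none (0 points).
  x = 1: rhs = 8, matching y values: 10, 13 (2 points).
  x = 2: rhs = 2, matching y values: 5, 18 (2 points).
  x = 3: rhs = 8, matching y values: 10, 13 (2 points).
  x = 4: rhs = 9, matching y values: 3, 20 (2 points).
  x = 5: rhs = 11, matching y values: none (0 points).
  x = 6: rhs = 20, matching y values: none (0 points).
  x = 7: rhs = 19, matching y values: none (0 points).
  x = 8: rhs = 14, matching y values: none (0 points).
  x = 9: rhs = 11, matching y values: none (0 points).
  x = 10: rhs = 16, matching y values: 4, 19 (2 points).
  x = 11: rhs = 12, matching y values: 9, 14 (2 points).
  x = 12: rhs = 5, matching y values: none (0 points).
  x = 13: rhs = 1, matching y values: 1, 22 (2 points).
  x = 14: rhs = 6, matching y values: 11, 12 (2 points).
  x = 15: rhs = 3, matching y values: 7, 16 (2 points).
  x = 16: rhs = 21, matching y values: none (0 points).
  x = 17: rhs = 20, matching y values: none (0 points).
  x = 18: rhs = 6, matching y values: 11, 12 (2 points).
  x = 19: rhs = 8, matching y values: 10, 13 (2 points).
  x = 20: rhs = 9, matching y values: 3, 20 (2 points).
  x = 21: rhs = 15, matching y values: none (0 points).
  x = 22: rhs = 9, matching y values: 3, 20 (2 points).
Total affine count: 26.
Full point count |E(F_23)| = 26 + 1 = 27.
Hasse bound: |27 − (23+1)| = |3| = 3 ≤ 2√23 ≈ 9.5917 ✓.


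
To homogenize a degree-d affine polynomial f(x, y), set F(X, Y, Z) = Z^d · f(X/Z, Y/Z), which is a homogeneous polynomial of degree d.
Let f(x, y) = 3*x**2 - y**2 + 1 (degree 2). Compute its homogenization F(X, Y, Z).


F(X, Y, Z) = 3*X**2 - Y**2 + Z**2

deg(f) = 2.
Substitute x = X/Z, y = Y/Z into f, then multiply by Z^2.
  monomial 3·x^2·y^0 ↦ 3·X^2·Y^0·Z^0.
  monomial -1·x^0·y^2 ↦ -1·X^0·Y^2·Z^0.
  monomial 1·x^0·y^0 ↦ 1·X^0·Y^0·Z^2.
Collecting: F(X, Y, Z) = 3*X**2 - Y**2 + Z**2.


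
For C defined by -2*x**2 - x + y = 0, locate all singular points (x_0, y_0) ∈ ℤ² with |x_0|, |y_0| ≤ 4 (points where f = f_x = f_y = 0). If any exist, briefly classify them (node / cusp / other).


No singular points in the scanned grid; C is smooth there.

Compute partial derivatives:
  f_x = -4*x - 1.
  f_y = 1.
f_y = 1 is a nonzero constant, so f_y never vanishes: no point (x, y) can satisfy f = f_x = f_y = 0. In particular no (x, y) ∈ {−4, ..., 4}² is singular; the curve is smooth.


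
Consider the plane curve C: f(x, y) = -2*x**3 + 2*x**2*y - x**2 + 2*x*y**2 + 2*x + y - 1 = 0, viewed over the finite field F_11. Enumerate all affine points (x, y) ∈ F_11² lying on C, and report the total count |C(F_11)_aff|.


Affine F_11-points: {(0, 1), (1, 6), (1, 9), (2, 7), (2, 10), (3, 1), (3, 5), (10, 3), (10, 4)}; count = 9.

For each of the 121 pairs (x, y) ∈ F_11², evaluate f(x, y) mod 11. Record the zeros.
  x = 0: [0↦10, 1↦0, 2↦1, 3↦2, 4↦3, 5↦4, 6↦5, 7↦6, 8↦7, 9↦8, 10↦9]  zeros at y ∈ {1}
  x = 1: [0↦9, 1↦3, 2↦1, 3↦3, 4↦9, 5↦8, 6↦0, 7↦7, 8↦7, 9↦0, 10↦8]  zeros at y ∈ {6, 9}
  x = 2: [0↦5, 1↦7, 2↦6, 3↦2, 4↦6, 5↦7, 6↦5, 7↦0, 8↦3, 9↦3, 10↦0]  zeros at y ∈ {7, 10}
  x = 3: [0↦8, 1↦0, 2↦4, 3↦9, 4↦4, 5↦0, 6↦8, 7↦6, 8↦5, 9↦5, 10↦6]  zeros at y ∈ {1, 5}
  x = 4: [0↦6, 1↦3, 2↦5, 3↦1, 4↦2, 5↦8, 6↦8, 7↦2, 8↦1, 9↦5, 10↦3]  zeros at y ∈ ∅
  x = 5: [0↦9, 1↦4, 2↦8, 3↦10, 4↦10, 5↦8, 6↦4, 7↦9, 8↦1, 9↦2, 10↦1]  zeros at y ∈ ∅
  x = 6: [0↦5, 1↦2, 2↦1, 3↦2, 4↦5, 5↦10, 6↦6, 7↦4, 8↦4, 9↦6, 10↦10]  zeros at y ∈ ∅
  x = 7: [0↦4, 1↦7, 2↦5, 3↦9, 4↦8, 5↦2, 6↦2, 7↦8, 8↦9, 9↦5, 10↦7]  zeros at y ∈ ∅
  x = 8: [0↦5, 1↦7, 2↦8, 3↦8, 4↦7, 5↦5, 6↦2, 7↦9, 8↦4, 9↦9, 10↦2]  zeros at y ∈ ∅
  x = 9: [0↦7, 1↦1, 2↦9, 3↦9, 4↦1, 5↦7, 6↦5, 7↦6, 8↦10, 9↦6, 10↦5]  zeros at y ∈ ∅
  x = 10: [0↦9, 1↦10, 2↦7, 3↦0, 4↦0, 5↦7, 6↦10, 7↦9, 8↦4, 9↦6, 10↦4]  zeros at y ∈ {3, 4}
Collecting zeros: affine points = {(0, 1), (1, 6), (1, 9), (2, 7), (2, 10), (3, 1), (3, 5), (10, 3), (10, 4)}.
Total count |C(F_11)_aff| = 9.


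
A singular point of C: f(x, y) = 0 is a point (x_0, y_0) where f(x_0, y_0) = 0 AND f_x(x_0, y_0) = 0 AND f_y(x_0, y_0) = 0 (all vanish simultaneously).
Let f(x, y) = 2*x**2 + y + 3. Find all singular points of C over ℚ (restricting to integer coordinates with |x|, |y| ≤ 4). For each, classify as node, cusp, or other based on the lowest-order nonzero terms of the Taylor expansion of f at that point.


No singular points in the scanned grid; C is smooth there.

Compute partial derivatives:
  f_x = 4*x.
  f_y = 1.
f_y = 1 is a nonzero constant, so f_y never vanishes: no point (x, y) can satisfy f = f_x = f_y = 0. In particular no (x, y) ∈ {−4, ..., 4}² is singular; the curve is smooth.


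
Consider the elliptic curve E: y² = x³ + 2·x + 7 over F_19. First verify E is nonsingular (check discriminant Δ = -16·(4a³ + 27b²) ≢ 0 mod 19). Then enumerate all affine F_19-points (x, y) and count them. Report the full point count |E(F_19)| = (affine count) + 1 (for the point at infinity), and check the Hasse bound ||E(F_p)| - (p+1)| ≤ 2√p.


Affine points = {(0, 8), (0, 11), (2, 0), (5, 3), (5, 16), (6, 8), (6, 11), (10, 1), (10, 18), (11, 7), (11, 12), (12, 7), (12, 12), (13, 8), (13, 11), (14, 9), (14, 10), (15, 7), (15, 12), (18, 2), (18, 17)}; affine count = 21; |E(F_19)| = 22.

Discriminant check: Δ ∝ 4a³ + 27b² = 4·2³ + 27·7² = 4·8 + 27·49 ≡ 6 (mod 19). Nonzero ⇒ E is nonsingular.
For each x ∈ F_19, compute rhs = x³ + 2·x + 7 mod 19, then count y ∈ F_19 with y² ≡ rhs.
  x = 0: rhs = 7, matching y values: 8, 11 (2 points).
  x = 1: rhs = 10, matching y values: none (0 points).
  x = 2: rhs = 0, matching y values: 0 (1 points).
  x = 3: rhs = 2, matching y values: none (0 points).
  x = 4: rhs = 3, matching y values: none (0 points).
  x = 5: rhs = 9, matching y values: 3, 16 (2 points).
  x = 6: rhs = 7, matching y values: 8, 11 (2 points).
  x = 7: rhs = 3, matching y values: none (0 points).
  x = 8: rhs = 3, matching y values: none (0 points).
  x = 9: rhs = 13, matching y values: none (0 points).
  x = 10: rhs = 1, matching y values: 1, 18 (2 points).
  x = 11: rhs = 11, matching y values: 7, 12 (2 points).
  x = 12: rhs = 11, matching y values: 7, 12 (2 points).
  x = 13: rhs = 7, matching y values: 8, 11 (2 points).
  x = 14: rhs = 5, matching y values: 9, 10 (2 points).
  x = 15: rhs = 11, matching y values: 7, 12 (2 points).
  x = 16: rhs = 12, matching y values: none (0 points).
  x = 17: rhs = 14, matching y values: none (0 points).
  x = 18: rhs = 4, matching y values: 2, 17 (2 points).
Total affine count: 21.
Full point count |E(F_19)| = 21 + 1 = 22.
Hasse bound: |22 − (19+1)| = |2| = 2 ≤ 2√19 ≈ 8.7178 ✓.
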